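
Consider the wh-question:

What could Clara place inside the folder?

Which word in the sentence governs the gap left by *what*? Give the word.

Before movement: Clara could place what inside the folder.
'what' is the direct object of 'place'. Wh-movement fronts it, leaving a gap right after 'place':
What could Clara place ___ inside the folder?

place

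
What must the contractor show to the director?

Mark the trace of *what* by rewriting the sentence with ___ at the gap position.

Before movement: The contractor must show what to the director.
'what' functions as the direct object of 'show'. The gap is right after 'show'.

What must the contractor show ___ to the director?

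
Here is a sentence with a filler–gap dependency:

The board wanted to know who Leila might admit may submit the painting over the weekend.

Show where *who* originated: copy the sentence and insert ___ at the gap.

Underlying clause: Leila might admit who may submit the painting over the weekend.
'who' functions as the subject of the clause embedded under 'admit'. The gap is right after 'admit'.

The board wanted to know who Leila might admit ___ may submit the painting over the weekend.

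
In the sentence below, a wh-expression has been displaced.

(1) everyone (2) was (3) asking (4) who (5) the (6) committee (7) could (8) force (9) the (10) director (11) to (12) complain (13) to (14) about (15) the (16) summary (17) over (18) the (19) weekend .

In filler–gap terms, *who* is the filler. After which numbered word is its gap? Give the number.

Before movement: The committee could force the director to complain to who about the summary over the weekend.
'who' is the object of the preposition 'to'. Wh-movement fronts it, leaving a gap right after 'to':
Everyone was asking who the committee could force the director to complain to ___ about the summary over the weekend.
'to' is word 13.

13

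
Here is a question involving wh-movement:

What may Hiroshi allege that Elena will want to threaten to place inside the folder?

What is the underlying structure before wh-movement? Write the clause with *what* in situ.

'what' is the direct object of 'place'. Fronting leaves a gap immediately after 'place':
What may Hiroshi allege that Elena will want to threaten to place ___ inside the folder?

Hiroshi may allege that Elena will want to threaten to place what inside the folder.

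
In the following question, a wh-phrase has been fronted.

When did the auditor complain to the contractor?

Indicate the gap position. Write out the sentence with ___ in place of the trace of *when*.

When did the auditor complain to the contractor ___?

In situ: The auditor did complain to the contractor when.
'when' functions as the temporal adjunct. The gap is right after 'contractor'.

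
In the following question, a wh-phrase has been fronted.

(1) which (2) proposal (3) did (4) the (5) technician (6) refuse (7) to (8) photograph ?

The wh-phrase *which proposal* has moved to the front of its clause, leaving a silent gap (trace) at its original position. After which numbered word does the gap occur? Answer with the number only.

Underlying clause: The technician did refuse to photograph which proposal.
The filler 'which proposal' is interpreted as the direct object of 'photograph'. It moves to the left edge, and the trace sits right after 'photograph':
Which proposal did the technician refuse to photograph ___?
'photograph' is word 8.

8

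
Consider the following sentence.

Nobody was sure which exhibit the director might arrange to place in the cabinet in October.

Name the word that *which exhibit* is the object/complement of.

place

Underlying clause: The director might arrange to place which exhibit in the cabinet in October.
The filler 'which exhibit' is interpreted as the direct object of 'place'. It moves to the left edge, and the trace sits right after 'place':
Nobody was sure which exhibit the director might arrange to place ___ in the cabinet in October.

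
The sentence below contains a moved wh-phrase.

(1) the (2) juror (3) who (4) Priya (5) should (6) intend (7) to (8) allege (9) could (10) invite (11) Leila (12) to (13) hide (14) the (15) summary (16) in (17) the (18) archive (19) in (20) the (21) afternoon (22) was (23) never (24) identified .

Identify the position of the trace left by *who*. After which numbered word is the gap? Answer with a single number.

8

'who' functions as the subject of the clause embedded under 'allege'. Fronting leaves a gap immediately after 'allege':
The juror who Priya should intend to allege ___ could invite Leila to hide the summary in the archive in the afternoon was never identified.
'allege' is word 8.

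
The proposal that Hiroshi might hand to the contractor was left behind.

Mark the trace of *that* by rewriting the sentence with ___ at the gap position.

The proposal that Hiroshi might hand ___ to the contractor was left behind.

'that' is the direct object of 'hand'. The gap is right after 'hand'.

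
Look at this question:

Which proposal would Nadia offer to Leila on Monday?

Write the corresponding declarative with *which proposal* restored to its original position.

Nadia would offer which proposal to Leila on Monday.

The filler 'which proposal' is interpreted as the direct object of 'offer'. Wh-movement fronts it, leaving a gap right after 'offer':
Which proposal would Nadia offer ___ to Leila on Monday?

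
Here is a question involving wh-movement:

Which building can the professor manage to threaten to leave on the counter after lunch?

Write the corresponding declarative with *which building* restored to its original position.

The professor can manage to threaten to leave which building on the counter after lunch.

'which building' is the direct object of 'leave'. It moves to the left edge, and the trace sits right after 'leave':
Which building can the professor manage to threaten to leave ___ on the counter after lunch?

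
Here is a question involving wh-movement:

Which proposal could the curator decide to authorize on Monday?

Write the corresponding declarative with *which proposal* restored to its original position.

The curator could decide to authorize which proposal on Monday.

The filler 'which proposal' is interpreted as the direct object of 'authorize'. It moves to the left edge, and the trace sits right after 'authorize':
Which proposal could the curator decide to authorize ___ on Monday?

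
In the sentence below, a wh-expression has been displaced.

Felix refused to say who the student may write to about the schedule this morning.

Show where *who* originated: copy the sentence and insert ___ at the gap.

Before movement: The student may write to who about the schedule this morning.
'who' functions as the object of the preposition 'to'. The gap is right after 'to'.

Felix refused to say who the student may write to ___ about the schedule this morning.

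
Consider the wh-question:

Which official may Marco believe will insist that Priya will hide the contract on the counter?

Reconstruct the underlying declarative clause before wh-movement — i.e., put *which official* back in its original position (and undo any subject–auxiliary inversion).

The filler 'which official' is interpreted as the subject of the clause embedded under 'believe'. It moves to the left edge, and the trace sits right after 'believe':
Which official may Marco believe ___ will insist that Priya will hide the contract on the counter?

Marco may believe which official will insist that Priya will hide the contract on the counter.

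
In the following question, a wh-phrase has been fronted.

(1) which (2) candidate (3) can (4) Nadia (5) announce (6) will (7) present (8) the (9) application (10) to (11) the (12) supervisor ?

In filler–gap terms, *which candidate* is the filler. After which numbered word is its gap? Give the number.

Before movement: Nadia can announce which candidate will present the application to the supervisor.
'which candidate' is the subject of the clause embedded under 'announce'. It moves to the left edge, and the trace sits right after 'announce':
Which candidate can Nadia announce ___ will present the application to the supervisor?
'announce' is word 5.

5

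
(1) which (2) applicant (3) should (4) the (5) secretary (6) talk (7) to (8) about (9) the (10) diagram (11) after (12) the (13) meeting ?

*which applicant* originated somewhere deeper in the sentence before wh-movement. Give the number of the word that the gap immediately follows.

7

In situ: The secretary should talk to which applicant about the diagram after the meeting.
'which applicant' is the object of the preposition 'to'. Wh-movement fronts it, leaving a gap right after 'to':
Which applicant should the secretary talk to ___ about the diagram after the meeting?
'to' is word 7.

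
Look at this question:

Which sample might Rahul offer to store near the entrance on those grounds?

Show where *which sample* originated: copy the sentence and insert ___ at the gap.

Which sample might Rahul offer to store ___ near the entrance on those grounds?

Pre-movement form: Rahul might offer to store which sample near the entrance on those grounds.
'which sample' is the direct object of 'store'. The gap is right after 'store'.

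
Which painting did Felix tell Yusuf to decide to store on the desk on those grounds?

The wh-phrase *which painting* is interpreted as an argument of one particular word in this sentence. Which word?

store

Before movement: Felix did tell Yusuf to decide to store which painting on the desk on those grounds.
The filler 'which painting' is interpreted as the direct object of 'store'. Wh-movement fronts it, leaving a gap right after 'store':
Which painting did Felix tell Yusuf to decide to store ___ on the desk on those grounds?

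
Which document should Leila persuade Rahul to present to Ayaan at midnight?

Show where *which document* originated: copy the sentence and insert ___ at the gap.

Pre-movement form: Leila should persuade Rahul to present which document to Ayaan at midnight.
The filler 'which document' is interpreted as the direct object of 'present'. The gap is right after 'present'.

Which document should Leila persuade Rahul to present ___ to Ayaan at midnight?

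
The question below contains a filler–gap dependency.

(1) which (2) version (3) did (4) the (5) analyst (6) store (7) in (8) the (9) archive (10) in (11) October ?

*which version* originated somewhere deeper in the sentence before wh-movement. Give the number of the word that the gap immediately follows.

6

Underlying clause: The analyst did store which version in the archive in October.
'which version' is the direct object of 'store'. Wh-movement fronts it, leaving a gap right after 'store':
Which version did the analyst store ___ in the archive in October?
'store' is word 6.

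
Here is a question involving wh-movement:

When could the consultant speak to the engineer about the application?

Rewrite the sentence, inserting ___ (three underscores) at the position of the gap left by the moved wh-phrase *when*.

Pre-movement form: The consultant could speak to the engineer about the application when.
'when' is the temporal adjunct. The gap is right after 'application'.

When could the consultant speak to the engineer about the application ___?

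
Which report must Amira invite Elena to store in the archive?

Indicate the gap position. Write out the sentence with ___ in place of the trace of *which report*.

Pre-movement form: Amira must invite Elena to store which report in the archive.
'which report' is the direct object of 'store'. The gap is right after 'store'.

Which report must Amira invite Elena to store ___ in the archive?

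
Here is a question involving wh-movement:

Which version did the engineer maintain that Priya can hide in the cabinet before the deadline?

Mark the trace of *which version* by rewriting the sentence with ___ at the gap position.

Which version did the engineer maintain that Priya can hide ___ in the cabinet before the deadline?

Underlying clause: The engineer did maintain that Priya can hide which version in the cabinet before the deadline.
'which version' is the direct object of 'hide'. The gap is right after 'hide'.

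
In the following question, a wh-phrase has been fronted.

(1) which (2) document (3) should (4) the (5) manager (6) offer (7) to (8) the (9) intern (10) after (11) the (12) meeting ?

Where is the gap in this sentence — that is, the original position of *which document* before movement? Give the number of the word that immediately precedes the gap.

Underlying clause: The manager should offer which document to the intern after the meeting.
'which document' functions as the direct object of 'offer'. Wh-movement fronts it, leaving a gap right after 'offer':
Which document should the manager offer ___ to the intern after the meeting?
'offer' is word 6.

6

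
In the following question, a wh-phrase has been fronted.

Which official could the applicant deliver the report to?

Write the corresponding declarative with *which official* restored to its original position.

The applicant could deliver the report to which official.

The filler 'which official' is interpreted as the object of the preposition 'to' (recipient of 'deliver'). Fronting leaves a gap immediately after 'to':
Which official could the applicant deliver the report to ___?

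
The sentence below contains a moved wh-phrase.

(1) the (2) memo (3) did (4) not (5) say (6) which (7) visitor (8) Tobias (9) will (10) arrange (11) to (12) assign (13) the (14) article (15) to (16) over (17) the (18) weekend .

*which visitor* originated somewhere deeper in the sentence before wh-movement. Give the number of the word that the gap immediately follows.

In situ: Tobias will arrange to assign the article to which visitor over the weekend.
'which visitor' is the object of the preposition 'to' (recipient of 'assign'). It moves to the left edge, and the trace sits right after 'to':
The memo did not say which visitor Tobias will arrange to assign the article to ___ over the weekend.
'to' is word 15.

15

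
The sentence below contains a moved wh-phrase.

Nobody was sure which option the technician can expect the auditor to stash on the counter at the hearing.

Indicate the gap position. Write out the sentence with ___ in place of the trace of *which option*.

Nobody was sure which option the technician can expect the auditor to stash ___ on the counter at the hearing.

Before movement: The technician can expect the auditor to stash which option on the counter at the hearing.
The filler 'which option' is interpreted as the direct object of 'stash'. The gap is right after 'stash'.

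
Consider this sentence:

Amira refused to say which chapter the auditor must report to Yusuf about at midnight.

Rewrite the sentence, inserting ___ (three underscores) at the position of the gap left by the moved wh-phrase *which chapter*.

Amira refused to say which chapter the auditor must report to Yusuf about ___ at midnight.

Pre-movement form: The auditor must report to Yusuf about which chapter at midnight.
The filler 'which chapter' is interpreted as the object of the preposition 'about'. The gap is right after 'about'.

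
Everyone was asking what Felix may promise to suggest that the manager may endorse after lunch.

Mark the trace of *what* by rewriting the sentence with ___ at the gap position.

Everyone was asking what Felix may promise to suggest that the manager may endorse ___ after lunch.

Pre-movement form: Felix may promise to suggest that the manager may endorse what after lunch.
'what' is the direct object of 'endorse'. The gap is right after 'endorse'.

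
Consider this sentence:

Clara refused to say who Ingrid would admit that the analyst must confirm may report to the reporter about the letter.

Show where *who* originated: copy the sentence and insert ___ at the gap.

Clara refused to say who Ingrid would admit that the analyst must confirm ___ may report to the reporter about the letter.

Before movement: Ingrid would admit that the analyst must confirm who may report to the reporter about the letter.
The filler 'who' is interpreted as the subject of the clause embedded under 'confirm'. The gap is right after 'confirm'.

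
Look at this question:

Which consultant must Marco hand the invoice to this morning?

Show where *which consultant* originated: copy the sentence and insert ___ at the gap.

Underlying clause: Marco must hand the invoice to which consultant this morning.
'which consultant' is the object of the preposition 'to' (recipient of 'hand'). The gap is right after 'to'.

Which consultant must Marco hand the invoice to ___ this morning?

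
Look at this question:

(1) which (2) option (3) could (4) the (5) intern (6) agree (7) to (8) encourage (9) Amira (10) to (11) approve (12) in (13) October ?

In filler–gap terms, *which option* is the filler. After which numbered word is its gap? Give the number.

Pre-movement form: The intern could agree to encourage Amira to approve which option in October.
'which option' is the direct object of 'approve'. Fronting leaves a gap immediately after 'approve':
Which option could the intern agree to encourage Amira to approve ___ in October?
'approve' is word 11.

11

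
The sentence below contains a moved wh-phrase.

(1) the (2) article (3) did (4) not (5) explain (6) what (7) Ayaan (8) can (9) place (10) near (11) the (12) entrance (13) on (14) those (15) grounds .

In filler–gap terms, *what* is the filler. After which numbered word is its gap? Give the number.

9

In situ: Ayaan can place what near the entrance on those grounds.
'what' is the direct object of 'place'. Wh-movement fronts it, leaving a gap right after 'place':
The article did not explain what Ayaan can place ___ near the entrance on those grounds.
'place' is word 9.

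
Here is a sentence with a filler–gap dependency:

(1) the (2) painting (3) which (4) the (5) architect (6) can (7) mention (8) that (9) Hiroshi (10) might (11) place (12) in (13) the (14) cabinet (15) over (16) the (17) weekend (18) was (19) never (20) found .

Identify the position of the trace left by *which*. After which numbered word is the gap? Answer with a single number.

11

'which' functions as the direct object of 'place'. It moves to the left edge, and the trace sits right after 'place':
The painting which the architect can mention that Hiroshi might place ___ in the cabinet over the weekend was never found.
'place' is word 11.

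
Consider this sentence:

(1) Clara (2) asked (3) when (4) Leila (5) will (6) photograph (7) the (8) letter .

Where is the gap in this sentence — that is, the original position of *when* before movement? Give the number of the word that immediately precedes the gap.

Pre-movement form: Leila will photograph the letter when.
'when' functions as the temporal adjunct. Wh-movement fronts it, leaving a gap right after 'letter':
Clara asked when Leila will photograph the letter ___.
'letter' is word 8.

8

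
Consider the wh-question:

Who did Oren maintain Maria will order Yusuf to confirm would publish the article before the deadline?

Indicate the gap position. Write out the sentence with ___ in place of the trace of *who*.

Who did Oren maintain Maria will order Yusuf to confirm ___ would publish the article before the deadline?

In situ: Oren did maintain Maria will order Yusuf to confirm who would publish the article before the deadline.
'who' functions as the subject of the clause embedded under 'confirm'. The gap is right after 'confirm'.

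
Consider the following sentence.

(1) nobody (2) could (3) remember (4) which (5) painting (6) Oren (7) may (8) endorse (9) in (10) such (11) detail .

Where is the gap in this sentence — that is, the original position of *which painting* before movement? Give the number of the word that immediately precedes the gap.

Pre-movement form: Oren may endorse which painting in such detail.
'which painting' is the direct object of 'endorse'. Fronting leaves a gap immediately after 'endorse':
Nobody could remember which painting Oren may endorse ___ in such detail.
'endorse' is word 8.

8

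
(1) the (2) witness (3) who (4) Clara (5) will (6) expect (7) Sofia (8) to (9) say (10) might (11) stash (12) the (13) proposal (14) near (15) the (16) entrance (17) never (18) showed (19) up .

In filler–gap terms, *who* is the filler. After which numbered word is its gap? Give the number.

9

The filler 'who' is interpreted as the subject of the clause embedded under 'say'. Fronting leaves a gap immediately after 'say':
The witness who Clara will expect Sofia to say ___ might stash the proposal near the entrance never showed up.
'say' is word 9.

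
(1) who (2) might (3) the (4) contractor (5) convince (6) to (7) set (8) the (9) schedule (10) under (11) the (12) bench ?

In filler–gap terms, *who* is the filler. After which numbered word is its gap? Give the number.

Underlying clause: The contractor might convince who to set the schedule under the bench.
'who' functions as the direct object of 'convince'. Wh-movement fronts it, leaving a gap right after 'convince':
Who might the contractor convince ___ to set the schedule under the bench?
'convince' is word 5.

5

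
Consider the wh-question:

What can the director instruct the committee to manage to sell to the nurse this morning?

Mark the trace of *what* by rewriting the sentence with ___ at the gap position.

Underlying clause: The director can instruct the committee to manage to sell what to the nurse this morning.
'what' is the direct object of 'sell'. The gap is right after 'sell'.

What can the director instruct the committee to manage to sell ___ to the nurse this morning?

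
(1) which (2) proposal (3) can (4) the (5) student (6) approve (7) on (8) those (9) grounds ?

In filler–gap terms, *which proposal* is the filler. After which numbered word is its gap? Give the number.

6

Underlying clause: The student can approve which proposal on those grounds.
'which proposal' is the direct object of 'approve'. It moves to the left edge, and the trace sits right after 'approve':
Which proposal can the student approve ___ on those grounds?
'approve' is word 6.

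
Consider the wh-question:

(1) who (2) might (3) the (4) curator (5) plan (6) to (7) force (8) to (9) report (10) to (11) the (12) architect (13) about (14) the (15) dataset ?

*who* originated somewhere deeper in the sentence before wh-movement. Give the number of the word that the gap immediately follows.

7

In situ: The curator might plan to force who to report to the architect about the dataset.
'who' is the direct object of 'force'. Wh-movement fronts it, leaving a gap right after 'force':
Who might the curator plan to force ___ to report to the architect about the dataset?
'force' is word 7.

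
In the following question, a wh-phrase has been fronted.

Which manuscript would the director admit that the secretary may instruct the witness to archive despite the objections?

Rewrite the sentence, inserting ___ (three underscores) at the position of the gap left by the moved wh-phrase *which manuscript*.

Before movement: The director would admit that the secretary may instruct the witness to archive which manuscript despite the objections.
'which manuscript' functions as the direct object of 'archive'. The gap is right after 'archive'.

Which manuscript would the director admit that the secretary may instruct the witness to archive ___ despite the objections?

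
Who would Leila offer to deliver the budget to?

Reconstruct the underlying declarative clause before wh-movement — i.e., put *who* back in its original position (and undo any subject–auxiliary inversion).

'who' functions as the object of the preposition 'to' (recipient of 'deliver'). Fronting leaves a gap immediately after 'to':
Who would Leila offer to deliver the budget to ___?

Leila would offer to deliver the budget to who.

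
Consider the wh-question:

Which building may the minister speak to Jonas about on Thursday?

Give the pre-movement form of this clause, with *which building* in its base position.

The minister may speak to Jonas about which building on Thursday.

'which building' is the object of the preposition 'about'. Wh-movement fronts it, leaving a gap right after 'about':
Which building may the minister speak to Jonas about ___ on Thursday?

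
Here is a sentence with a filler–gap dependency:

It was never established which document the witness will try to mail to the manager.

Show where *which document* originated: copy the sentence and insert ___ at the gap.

In situ: The witness will try to mail which document to the manager.
'which document' functions as the direct object of 'mail'. The gap is right after 'mail'.

It was never established which document the witness will try to mail ___ to the manager.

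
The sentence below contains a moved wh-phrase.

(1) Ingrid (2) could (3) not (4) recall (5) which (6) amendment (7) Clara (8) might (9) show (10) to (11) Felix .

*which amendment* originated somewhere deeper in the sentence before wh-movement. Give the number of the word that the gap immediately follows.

9

In situ: Clara might show which amendment to Felix.
'which amendment' functions as the direct object of 'show'. Wh-movement fronts it, leaving a gap right after 'show':
Ingrid could not recall which amendment Clara might show ___ to Felix.
'show' is word 9.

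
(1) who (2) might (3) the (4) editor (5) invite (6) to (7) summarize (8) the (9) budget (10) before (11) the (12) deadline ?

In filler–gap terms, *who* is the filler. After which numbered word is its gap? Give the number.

5

Pre-movement form: The editor might invite who to summarize the budget before the deadline.
The filler 'who' is interpreted as the direct object of 'invite'. Fronting leaves a gap immediately after 'invite':
Who might the editor invite ___ to summarize the budget before the deadline?
'invite' is word 5.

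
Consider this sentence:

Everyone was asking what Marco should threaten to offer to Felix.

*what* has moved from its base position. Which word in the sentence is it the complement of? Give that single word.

Underlying clause: Marco should threaten to offer what to Felix.
'what' is the direct object of 'offer'. Fronting leaves a gap immediately after 'offer':
Everyone was asking what Marco should threaten to offer ___ to Felix.

offer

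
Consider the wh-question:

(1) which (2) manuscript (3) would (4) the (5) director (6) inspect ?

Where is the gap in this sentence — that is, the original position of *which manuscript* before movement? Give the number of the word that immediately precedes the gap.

6

Before movement: The director would inspect which manuscript.
'which manuscript' is the direct object of 'inspect'. Wh-movement fronts it, leaving a gap right after 'inspect':
Which manuscript would the director inspect ___?
'inspect' is word 6.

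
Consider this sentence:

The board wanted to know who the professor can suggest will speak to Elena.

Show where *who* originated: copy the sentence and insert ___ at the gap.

The board wanted to know who the professor can suggest ___ will speak to Elena.

Underlying clause: The professor can suggest who will speak to Elena.
'who' is the subject of the clause embedded under 'suggest'. The gap is right after 'suggest'.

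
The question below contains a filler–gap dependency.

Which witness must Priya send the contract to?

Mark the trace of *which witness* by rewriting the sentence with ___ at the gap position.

In situ: Priya must send the contract to which witness.
'which witness' functions as the object of the preposition 'to' (recipient of 'send'). The gap is right after 'to'.

Which witness must Priya send the contract to ___?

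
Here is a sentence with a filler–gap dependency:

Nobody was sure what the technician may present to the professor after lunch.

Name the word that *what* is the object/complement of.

Before movement: The technician may present what to the professor after lunch.
'what' functions as the direct object of 'present'. Wh-movement fronts it, leaving a gap right after 'present':
Nobody was sure what the technician may present ___ to the professor after lunch.

present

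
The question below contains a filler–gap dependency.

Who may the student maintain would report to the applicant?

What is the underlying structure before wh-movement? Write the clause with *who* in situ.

The filler 'who' is interpreted as the subject of the clause embedded under 'maintain'. Fronting leaves a gap immediately after 'maintain':
Who may the student maintain ___ would report to the applicant?

The student may maintain who would report to the applicant.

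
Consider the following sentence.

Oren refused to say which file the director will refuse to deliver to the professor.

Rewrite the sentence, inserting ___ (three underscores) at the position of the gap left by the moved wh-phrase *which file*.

Pre-movement form: The director will refuse to deliver which file to the professor.
The filler 'which file' is interpreted as the direct object of 'deliver'. The gap is right after 'deliver'.

Oren refused to say which file the director will refuse to deliver ___ to the professor.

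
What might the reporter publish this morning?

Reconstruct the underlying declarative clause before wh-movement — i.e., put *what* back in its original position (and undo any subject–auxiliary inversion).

The reporter might publish what this morning.

'what' functions as the direct object of 'publish'. Fronting leaves a gap immediately after 'publish':
What might the reporter publish ___ this morning?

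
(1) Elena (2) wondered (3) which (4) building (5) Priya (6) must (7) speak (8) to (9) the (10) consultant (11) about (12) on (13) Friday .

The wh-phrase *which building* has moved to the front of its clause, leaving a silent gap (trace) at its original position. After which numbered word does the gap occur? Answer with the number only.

Underlying clause: Priya must speak to the consultant about which building on Friday.
'which building' is the object of the preposition 'about'. It moves to the left edge, and the trace sits right after 'about':
Elena wondered which building Priya must speak to the consultant about ___ on Friday.
'about' is word 11.

11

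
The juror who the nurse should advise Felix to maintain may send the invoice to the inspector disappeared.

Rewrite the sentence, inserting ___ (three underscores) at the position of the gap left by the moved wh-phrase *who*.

The juror who the nurse should advise Felix to maintain ___ may send the invoice to the inspector disappeared.

'who' functions as the subject of the clause embedded under 'maintain'. The gap is right after 'maintain'.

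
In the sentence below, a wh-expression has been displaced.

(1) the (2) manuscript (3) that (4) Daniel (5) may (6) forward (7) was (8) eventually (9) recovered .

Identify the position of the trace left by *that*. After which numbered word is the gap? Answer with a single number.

6

The filler 'that' is interpreted as the direct object of 'forward'. Wh-movement fronts it, leaving a gap right after 'forward':
The manuscript that Daniel may forward ___ was eventually recovered.
'forward' is word 6.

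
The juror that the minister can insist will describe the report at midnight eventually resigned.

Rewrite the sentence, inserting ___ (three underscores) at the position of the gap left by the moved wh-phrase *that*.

'that' functions as the subject of the clause embedded under 'insist'. The gap is right after 'insist'.

The juror that the minister can insist ___ will describe the report at midnight eventually resigned.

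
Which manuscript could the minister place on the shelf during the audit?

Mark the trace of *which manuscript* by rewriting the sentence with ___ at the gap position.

Which manuscript could the minister place ___ on the shelf during the audit?

In situ: The minister could place which manuscript on the shelf during the audit.
The filler 'which manuscript' is interpreted as the direct object of 'place'. The gap is right after 'place'.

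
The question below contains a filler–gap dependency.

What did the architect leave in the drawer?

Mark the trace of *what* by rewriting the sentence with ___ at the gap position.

Underlying clause: The architect did leave what in the drawer.
'what' functions as the direct object of 'leave'. The gap is right after 'leave'.

What did the architect leave ___ in the drawer?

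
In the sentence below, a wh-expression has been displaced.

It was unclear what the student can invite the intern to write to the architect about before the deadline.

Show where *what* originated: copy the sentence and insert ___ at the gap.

Underlying clause: The student can invite the intern to write to the architect about what before the deadline.
The filler 'what' is interpreted as the object of the preposition 'about'. The gap is right after 'about'.

It was unclear what the student can invite the intern to write to the architect about ___ before the deadline.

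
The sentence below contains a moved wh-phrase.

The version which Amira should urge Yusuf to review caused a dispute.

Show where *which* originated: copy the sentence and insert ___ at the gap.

The version which Amira should urge Yusuf to review ___ caused a dispute.

'which' functions as the direct object of 'review'. The gap is right after 'review'.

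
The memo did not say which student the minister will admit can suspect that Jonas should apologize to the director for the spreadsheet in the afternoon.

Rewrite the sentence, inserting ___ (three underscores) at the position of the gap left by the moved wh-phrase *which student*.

In situ: The minister will admit which student can suspect that Jonas should apologize to the director for the spreadsheet in the afternoon.
The filler 'which student' is interpreted as the subject of the clause embedded under 'admit'. The gap is right after 'admit'.

The memo did not say which student the minister will admit ___ can suspect that Jonas should apologize to the director for the spreadsheet in the afternoon.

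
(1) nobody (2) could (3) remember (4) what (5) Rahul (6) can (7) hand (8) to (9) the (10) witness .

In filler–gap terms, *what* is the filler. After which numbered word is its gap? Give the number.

7

In situ: Rahul can hand what to the witness.
The filler 'what' is interpreted as the direct object of 'hand'. It moves to the left edge, and the trace sits right after 'hand':
Nobody could remember what Rahul can hand ___ to the witness.
'hand' is word 7.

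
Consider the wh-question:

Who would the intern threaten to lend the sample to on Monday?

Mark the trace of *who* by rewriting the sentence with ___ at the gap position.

Who would the intern threaten to lend the sample to ___ on Monday?

Before movement: The intern would threaten to lend the sample to who on Monday.
'who' is the object of the preposition 'to' (recipient of 'lend'). The gap is right after 'to'.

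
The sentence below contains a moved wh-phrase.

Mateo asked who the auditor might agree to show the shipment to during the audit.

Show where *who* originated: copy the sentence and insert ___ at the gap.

In situ: The auditor might agree to show the shipment to who during the audit.
'who' is the object of the preposition 'to' (recipient of 'show'). The gap is right after 'to'.

Mateo asked who the auditor might agree to show the shipment to ___ during the audit.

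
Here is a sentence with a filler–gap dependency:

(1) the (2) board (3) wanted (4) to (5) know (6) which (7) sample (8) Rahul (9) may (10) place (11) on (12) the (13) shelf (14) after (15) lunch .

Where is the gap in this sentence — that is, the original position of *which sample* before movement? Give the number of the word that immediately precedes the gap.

10

In situ: Rahul may place which sample on the shelf after lunch.
The filler 'which sample' is interpreted as the direct object of 'place'. It moves to the left edge, and the trace sits right after 'place':
The board wanted to know which sample Rahul may place ___ on the shelf after lunch.
'place' is word 10.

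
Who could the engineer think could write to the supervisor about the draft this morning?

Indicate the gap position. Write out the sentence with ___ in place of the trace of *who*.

Who could the engineer think ___ could write to the supervisor about the draft this morning?

Before movement: The engineer could think who could write to the supervisor about the draft this morning.
'who' functions as the subject of the clause embedded under 'think'. The gap is right after 'think'.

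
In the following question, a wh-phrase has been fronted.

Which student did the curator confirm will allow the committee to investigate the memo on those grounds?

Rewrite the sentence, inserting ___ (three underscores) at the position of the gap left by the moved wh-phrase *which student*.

Which student did the curator confirm ___ will allow the committee to investigate the memo on those grounds?

In situ: The curator did confirm which student will allow the committee to investigate the memo on those grounds.
'which student' is the subject of the clause embedded under 'confirm'. The gap is right after 'confirm'.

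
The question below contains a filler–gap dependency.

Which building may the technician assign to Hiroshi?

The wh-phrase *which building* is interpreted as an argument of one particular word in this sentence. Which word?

assign

In situ: The technician may assign which building to Hiroshi.
'which building' is the direct object of 'assign'. Wh-movement fronts it, leaving a gap right after 'assign':
Which building may the technician assign ___ to Hiroshi?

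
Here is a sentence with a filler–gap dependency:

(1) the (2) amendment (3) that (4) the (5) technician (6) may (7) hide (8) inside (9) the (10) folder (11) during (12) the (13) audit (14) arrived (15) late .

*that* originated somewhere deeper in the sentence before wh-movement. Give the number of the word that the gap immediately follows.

7

'that' is the direct object of 'hide'. Wh-movement fronts it, leaving a gap right after 'hide':
The amendment that the technician may hide ___ inside the folder during the audit arrived late.
'hide' is word 7.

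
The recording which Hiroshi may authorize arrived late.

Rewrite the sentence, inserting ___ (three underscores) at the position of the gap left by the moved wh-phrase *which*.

The recording which Hiroshi may authorize ___ arrived late.

'which' functions as the direct object of 'authorize'. The gap is right after 'authorize'.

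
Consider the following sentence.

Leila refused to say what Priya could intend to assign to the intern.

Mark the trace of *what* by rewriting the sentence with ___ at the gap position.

Leila refused to say what Priya could intend to assign ___ to the intern.

In situ: Priya could intend to assign what to the intern.
'what' functions as the direct object of 'assign'. The gap is right after 'assign'.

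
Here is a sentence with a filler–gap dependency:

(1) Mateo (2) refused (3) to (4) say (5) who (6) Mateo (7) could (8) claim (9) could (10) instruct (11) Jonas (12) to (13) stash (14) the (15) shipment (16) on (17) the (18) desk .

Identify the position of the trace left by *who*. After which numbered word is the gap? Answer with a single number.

Before movement: Mateo could claim who could instruct Jonas to stash the shipment on the desk.
The filler 'who' is interpreted as the subject of the clause embedded under 'claim'. It moves to the left edge, and the trace sits right after 'claim':
Mateo refused to say who Mateo could claim ___ could instruct Jonas to stash the shipment on the desk.
'claim' is word 8.

8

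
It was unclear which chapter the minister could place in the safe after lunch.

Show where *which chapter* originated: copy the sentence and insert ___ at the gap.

It was unclear which chapter the minister could place ___ in the safe after lunch.

Pre-movement form: The minister could place which chapter in the safe after lunch.
'which chapter' functions as the direct object of 'place'. The gap is right after 'place'.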